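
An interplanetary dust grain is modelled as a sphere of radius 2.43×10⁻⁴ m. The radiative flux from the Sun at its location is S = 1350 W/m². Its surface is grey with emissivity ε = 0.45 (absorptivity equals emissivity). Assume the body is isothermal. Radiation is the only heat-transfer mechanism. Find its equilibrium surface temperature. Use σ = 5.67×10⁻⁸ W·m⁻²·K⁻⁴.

T ≈ 278 K

At equilibrium, absorbed power = emitted power.
Absorbing cross-section = πr² = 1.855×10⁻⁷ m²; emitting surface = 4πr² = 7.420×10⁻⁷ m² (ratio 4).
εS·A_cross = εσ·A_surf·T⁴  ⇒  T⁴ = S/(4σ)   (ε cancels).
T⁴ = 1350/(4·5.67×10⁻⁸) = 5.952×10⁹ K⁴.
T = (5.952×10⁹)^(1/4).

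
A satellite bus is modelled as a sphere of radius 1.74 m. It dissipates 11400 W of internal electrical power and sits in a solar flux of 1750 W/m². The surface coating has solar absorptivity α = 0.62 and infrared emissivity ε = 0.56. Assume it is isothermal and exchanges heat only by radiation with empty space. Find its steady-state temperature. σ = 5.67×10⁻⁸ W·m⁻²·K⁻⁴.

T ≈ 366 K

At steady state, absorbed solar power + internal power = radiated power.
Absorbed: α·S·A_cross = 0.62·1750·9.511 = 10320 W (cross-section πr²).
Total input = 10320 + 11400 = 21720 W.
Radiated: εσ·A_surf·T⁴ with A_surf = 4πr² = 38.05 m².
T⁴ = 21720/(0.56·5.67×10⁻⁸·38.05) = 1.798×10¹⁰ K⁴.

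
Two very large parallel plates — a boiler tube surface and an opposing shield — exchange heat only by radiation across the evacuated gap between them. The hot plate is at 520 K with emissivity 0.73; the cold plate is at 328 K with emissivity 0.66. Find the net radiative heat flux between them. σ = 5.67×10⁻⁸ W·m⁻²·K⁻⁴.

For two infinite grey parallel plates, q = σ(T₁⁴ − T₂⁴)/(1/ε₁ + 1/ε₂ − 1).
T₁⁴ − T₂⁴ = 7.312×10¹⁰ − 1.157×10¹⁰ = 6.154×10¹⁰ K⁴.
1/ε₁ + 1/ε₂ − 1 = 1.370 + 1.515 − 1 = 1.885.
q = 5.67×10⁻⁸ × 6.154×10¹⁰ / 1.885.

q ≈ 1850 W/m²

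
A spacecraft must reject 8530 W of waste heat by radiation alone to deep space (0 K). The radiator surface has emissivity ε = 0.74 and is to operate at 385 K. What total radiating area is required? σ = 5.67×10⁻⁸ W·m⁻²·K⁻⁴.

A ≈ 9.25 m²

P = εσA T⁴ ⇒ A = P/(εσT⁴).
T⁴ = 2.197×10¹⁰ K⁴.
A = 8530/(0.74 × 5.67×10⁻⁸ × 2.197×10¹⁰).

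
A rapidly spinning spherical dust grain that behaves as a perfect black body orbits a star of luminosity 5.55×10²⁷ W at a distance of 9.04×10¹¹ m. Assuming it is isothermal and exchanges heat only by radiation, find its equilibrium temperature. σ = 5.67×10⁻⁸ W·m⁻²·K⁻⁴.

First find the stellar flux at distance d: S = L/(4πd²) = 5.55×10²⁷/(4π·(9.04×10¹¹)²) = 540.4 W/m².
For an isothermal sphere, absorbed (1−a)S·πr² = emitted σ·4πr²·T⁴, so T⁴ = (1−a)S/(4σ).
T⁴ = 1.00·540.4/(4·5.67×10⁻⁸) = 2.383×10⁹ K⁴.

T ≈ 221 K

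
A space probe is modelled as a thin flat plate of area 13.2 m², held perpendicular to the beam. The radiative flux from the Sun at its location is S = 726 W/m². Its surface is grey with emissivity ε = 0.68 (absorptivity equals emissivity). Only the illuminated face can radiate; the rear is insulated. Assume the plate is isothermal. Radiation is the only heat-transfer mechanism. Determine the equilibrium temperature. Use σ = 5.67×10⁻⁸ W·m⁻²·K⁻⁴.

T ≈ 336 K

At equilibrium, absorbed power = emitted power.
Absorbing cross-section = A = 13.20 m²; emitting surface = A = 13.20 m² (ratio 1).
εS·A_cross = εσ·A_surf·T⁴  ⇒  T⁴ = S/(1σ)   (ε cancels).
T⁴ = 726/(1·5.67×10⁻⁸) = 1.280×10¹⁰ K⁴.
T = (1.280×10¹⁰)^(1/4).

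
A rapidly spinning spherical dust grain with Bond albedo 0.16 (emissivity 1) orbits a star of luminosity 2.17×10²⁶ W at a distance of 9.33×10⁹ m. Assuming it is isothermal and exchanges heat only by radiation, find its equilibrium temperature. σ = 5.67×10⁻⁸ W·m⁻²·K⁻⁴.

First find the stellar flux at distance d: S = L/(4πd²) = 2.17×10²⁶/(4π·(9.33×10⁹)²) = 1.984×10⁵ W/m².
For an isothermal sphere, absorbed (1−a)S·πr² = emitted σ·4πr²·T⁴, so T⁴ = (1−a)S/(4σ).
T⁴ = 0.840·1.984×10⁵/(4·5.67×10⁻⁸) = 7.347×10¹¹ K⁴.

T ≈ 926 K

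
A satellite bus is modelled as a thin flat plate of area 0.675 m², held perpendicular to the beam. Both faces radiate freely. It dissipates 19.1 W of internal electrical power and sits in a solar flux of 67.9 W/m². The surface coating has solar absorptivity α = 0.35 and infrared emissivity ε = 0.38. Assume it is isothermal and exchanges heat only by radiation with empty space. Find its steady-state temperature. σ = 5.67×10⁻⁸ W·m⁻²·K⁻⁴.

T ≈ 186 K

At steady state, absorbed solar power + internal power = radiated power.
Absorbed: α·S·A_cross = 0.35·67.9·0.6750 = 16.04 W (cross-section A).
Total input = 16.04 + 19.1 = 35.14 W.
Radiated: εσ·A_surf·T⁴ with A_surf = 2A = 1.350 m².
T⁴ = 35.14/(0.38·5.67×10⁻⁸·1.350) = 1.208×10⁹ K⁴.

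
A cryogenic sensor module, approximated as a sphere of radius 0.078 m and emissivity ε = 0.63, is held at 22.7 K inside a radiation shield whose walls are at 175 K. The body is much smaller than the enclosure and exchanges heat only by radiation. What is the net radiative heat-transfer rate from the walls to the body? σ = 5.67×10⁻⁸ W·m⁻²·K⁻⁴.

P_net ≈ 2.56 W

For a small grey body in a large enclosure: P_net = εσA(T_body⁴ − T_wall⁴).
A = 4πr² = 0.07645 m²; T_body⁴ − T_wall⁴ = 2.655×10⁵ − 9.379×10⁸ = -9.376×10⁸ K⁴.
|P_net| = 0.63·5.67×10⁻⁸·0.07645·9.376×10⁸.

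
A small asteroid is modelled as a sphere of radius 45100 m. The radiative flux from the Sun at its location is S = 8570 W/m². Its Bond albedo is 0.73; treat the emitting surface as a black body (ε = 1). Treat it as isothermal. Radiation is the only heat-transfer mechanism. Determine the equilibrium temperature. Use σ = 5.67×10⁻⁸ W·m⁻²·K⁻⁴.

T ≈ 318 K

At equilibrium, absorbed power = emitted power.
Absorbing cross-section = πr² = 6.390×10⁹ m²; emitting surface = 4πr² = 2.556×10¹⁰ m² (ratio 4).
(1−a)S·A_cross = εσ·A_surf·T⁴  ⇒  T⁴ = (1−a)S/(4σ).
T⁴ = 0.270·8570/(4·5.67×10⁻⁸) = 1.020×10¹⁰ K⁴.
T = (1.020×10¹⁰)^(1/4).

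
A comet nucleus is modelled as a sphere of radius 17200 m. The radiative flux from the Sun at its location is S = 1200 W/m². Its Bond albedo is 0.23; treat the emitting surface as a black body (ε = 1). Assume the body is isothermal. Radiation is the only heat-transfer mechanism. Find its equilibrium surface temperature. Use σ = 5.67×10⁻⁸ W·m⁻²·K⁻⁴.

T ≈ 253 K

At equilibrium, absorbed power = emitted power.
Absorbing cross-section = πr² = 9.294×10⁸ m²; emitting surface = 4πr² = 3.718×10⁹ m² (ratio 4).
(1−a)S·A_cross = εσ·A_surf·T⁴  ⇒  T⁴ = (1−a)S/(4σ).
T⁴ = 0.770·1200/(4·5.67×10⁻⁸) = 4.074×10⁹ K⁴.
T = (4.074×10⁹)^(1/4).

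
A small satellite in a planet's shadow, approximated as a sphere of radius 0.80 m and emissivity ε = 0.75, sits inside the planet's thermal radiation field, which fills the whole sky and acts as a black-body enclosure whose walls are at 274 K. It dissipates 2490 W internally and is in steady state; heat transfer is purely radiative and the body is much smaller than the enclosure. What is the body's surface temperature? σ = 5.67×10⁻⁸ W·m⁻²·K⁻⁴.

For a small grey body in a large enclosure, net radiated power = εσA(T⁴ − T_w⁴).
Steady state: P = εσA(T⁴ − T_w⁴) with A = 4πr² = 8.042 m².
T⁴ = P/(εσA) + T_w⁴ = 2490/(0.75·5.67×10⁻⁸·8.042) + (274)⁴
    = 7.281×10⁹ + 5.636×10⁹ = 1.292×10¹⁰ K⁴.

T ≈ 337 K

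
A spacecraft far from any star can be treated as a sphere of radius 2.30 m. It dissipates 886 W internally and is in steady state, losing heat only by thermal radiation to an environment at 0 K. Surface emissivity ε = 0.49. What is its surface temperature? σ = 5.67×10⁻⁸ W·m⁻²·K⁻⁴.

Steady state: internal power = radiated power, P = εσA T⁴.
Radiating area A = 4πr² = 66.48 m².
T⁴ = P/(εσA) = 886/(0.49·5.67×10⁻⁸·66.48) = 4.797×10⁸ K⁴.
T = (4.797×10⁸)^(1/4).

T ≈ 148 K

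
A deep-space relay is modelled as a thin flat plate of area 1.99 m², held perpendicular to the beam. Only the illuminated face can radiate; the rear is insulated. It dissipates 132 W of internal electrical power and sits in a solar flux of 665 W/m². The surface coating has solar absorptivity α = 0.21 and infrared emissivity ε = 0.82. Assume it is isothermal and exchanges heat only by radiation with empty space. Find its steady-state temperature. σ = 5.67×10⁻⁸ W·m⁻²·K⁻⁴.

T ≈ 258 K

At steady state, absorbed solar power + internal power = radiated power.
Absorbed: α·S·A_cross = 0.21·665·1.990 = 277.9 W (cross-section A).
Total input = 277.9 + 132 = 409.9 W.
Radiated: εσ·A_surf·T⁴ with A_surf = A = 1.990 m².
T⁴ = 409.9/(0.82·5.67×10⁻⁸·1.990) = 4.430×10⁹ K⁴.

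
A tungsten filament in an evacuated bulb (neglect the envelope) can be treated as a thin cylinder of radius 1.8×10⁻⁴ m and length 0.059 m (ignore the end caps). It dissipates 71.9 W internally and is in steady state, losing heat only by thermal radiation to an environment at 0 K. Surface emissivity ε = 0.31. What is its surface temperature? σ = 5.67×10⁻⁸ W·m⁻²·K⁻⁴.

Steady state: internal power = radiated power, P = εσA T⁴.
Radiating area A = 2πrL = 6.673×10⁻⁵ m².
T⁴ = P/(εσA) = 71.9/(0.31·5.67×10⁻⁸·6.673×10⁻⁵) = 6.130×10¹³ K⁴.
T = (6.130×10¹³)^(1/4).

T ≈ 2800 K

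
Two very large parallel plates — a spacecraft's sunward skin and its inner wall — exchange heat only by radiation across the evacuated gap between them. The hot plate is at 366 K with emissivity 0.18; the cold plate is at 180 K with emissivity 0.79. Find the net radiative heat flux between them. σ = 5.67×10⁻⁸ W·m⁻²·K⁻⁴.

q ≈ 165 W/m²

For two infinite grey parallel plates, q = σ(T₁⁴ − T₂⁴)/(1/ε₁ + 1/ε₂ − 1).
T₁⁴ − T₂⁴ = 1.794×10¹⁰ − 1.050×10⁹ = 1.689×10¹⁰ K⁴.
1/ε₁ + 1/ε₂ − 1 = 5.556 + 1.266 − 1 = 5.821.
q = 5.67×10⁻⁸ × 1.689×10¹⁰ / 5.821.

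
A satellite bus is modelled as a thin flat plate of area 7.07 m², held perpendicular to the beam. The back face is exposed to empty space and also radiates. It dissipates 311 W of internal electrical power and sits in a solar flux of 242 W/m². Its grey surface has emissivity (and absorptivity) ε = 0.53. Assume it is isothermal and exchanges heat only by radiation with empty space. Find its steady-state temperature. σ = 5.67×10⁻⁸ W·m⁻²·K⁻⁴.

T ≈ 231 K

At steady state, absorbed solar power + internal power = radiated power.
Absorbed: α·S·A_cross = 0.53·242·7.070 = 906.8 W (cross-section A).
Total input = 906.8 + 311 = 1218 W.
Radiated: εσ·A_surf·T⁴ with A_surf = 2A = 14.14 m².
T⁴ = 1218/(0.53·5.67×10⁻⁸·14.14) = 2.866×10⁹ K⁴.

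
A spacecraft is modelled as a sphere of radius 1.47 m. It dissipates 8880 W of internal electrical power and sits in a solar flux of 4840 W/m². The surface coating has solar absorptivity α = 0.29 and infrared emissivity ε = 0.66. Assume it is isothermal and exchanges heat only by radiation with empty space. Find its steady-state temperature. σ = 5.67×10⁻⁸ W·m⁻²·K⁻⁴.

At steady state, absorbed solar power + internal power = radiated power.
Absorbed: α·S·A_cross = 0.29·4840·6.789 = 9529 W (cross-section πr²).
Total input = 9529 + 8880 = 18410 W.
Radiated: εσ·A_surf·T⁴ with A_surf = 4πr² = 27.15 m².
T⁴ = 18410/(0.66·5.67×10⁻⁸·27.15) = 1.812×10¹⁰ K⁴.

T ≈ 367 K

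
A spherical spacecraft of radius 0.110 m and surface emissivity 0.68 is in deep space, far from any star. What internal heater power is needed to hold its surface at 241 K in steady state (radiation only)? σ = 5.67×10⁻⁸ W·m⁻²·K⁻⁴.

P = εσ·4πr²·T⁴.
4πr² = 0.1521 m²; T⁴ = 3.373×10⁹ K⁴.
P = 0.68·5.67×10⁻⁸·0.1521·3.373×10⁹.

P ≈ 19.8 W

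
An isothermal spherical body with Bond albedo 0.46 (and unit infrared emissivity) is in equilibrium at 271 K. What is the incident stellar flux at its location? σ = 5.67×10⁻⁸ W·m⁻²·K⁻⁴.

(1−a)S·πr² = σ·4πr²·T⁴ ⇒ S = 4σT⁴/(1−a).
S = 4·5.67×10⁻⁸·5.394×10⁹/0.540.

S ≈ 2270 W/m²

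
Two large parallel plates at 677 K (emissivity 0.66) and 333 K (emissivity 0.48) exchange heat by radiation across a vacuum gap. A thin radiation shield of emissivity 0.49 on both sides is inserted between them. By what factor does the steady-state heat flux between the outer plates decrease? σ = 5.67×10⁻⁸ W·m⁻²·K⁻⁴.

Without shield: q₀ = σΔ(T⁴)/(1/ε₁+1/ε₂−1) with denominator 2.598.
With shield the two gaps are in series; the resistances add: (1/ε₁+1/ε_s−1)+(1/ε_s+1/ε₂−1) = 2.556+3.124 = 5.680.
Heat-flux ratio q₀/q = 5.680/2.598.

factor ≈ 2.19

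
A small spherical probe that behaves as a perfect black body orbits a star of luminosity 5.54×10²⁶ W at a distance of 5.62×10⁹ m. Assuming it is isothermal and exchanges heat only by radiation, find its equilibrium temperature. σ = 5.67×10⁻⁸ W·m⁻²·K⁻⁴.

First find the stellar flux at distance d: S = L/(4πd²) = 5.54×10²⁶/(4π·(5.62×10⁹)²) = 1.396×10⁶ W/m².
For an isothermal sphere, absorbed (1−a)S·πr² = emitted σ·4πr²·T⁴, so T⁴ = (1−a)S/(4σ).
T⁴ = 1.00·1.396×10⁶/(4·5.67×10⁻⁸) = 6.154×10¹² K⁴.

T ≈ 1580 K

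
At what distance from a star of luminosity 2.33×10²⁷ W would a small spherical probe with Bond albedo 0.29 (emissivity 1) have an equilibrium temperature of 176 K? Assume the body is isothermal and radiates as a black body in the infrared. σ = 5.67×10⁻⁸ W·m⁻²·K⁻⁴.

d ≈ 7.78×10¹¹ m

For an isothermal black-emitting sphere, (1−a)S·πr² = σ·4πr²·T⁴ ⇒ S = 4σT⁴/(1−a).
S = 4·5.67×10⁻⁸·(176)⁴/0.710 = 306.5 W/m².
Flux falls as S = L/(4πd²), so d = √(L/(4πS)) = √(2.33×10²⁷/(4π·306.5)).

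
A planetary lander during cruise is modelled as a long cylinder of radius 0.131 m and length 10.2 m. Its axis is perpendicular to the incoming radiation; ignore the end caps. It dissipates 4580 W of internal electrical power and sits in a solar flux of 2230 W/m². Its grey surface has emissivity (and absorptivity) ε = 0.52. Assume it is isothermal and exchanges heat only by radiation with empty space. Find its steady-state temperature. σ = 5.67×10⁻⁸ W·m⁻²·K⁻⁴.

At steady state, absorbed solar power + internal power = radiated power.
Absorbed: α·S·A_cross = 0.52·2230·2.672 = 3099 W (cross-section 2rL).
Total input = 3099 + 4580 = 7679 W.
Radiated: εσ·A_surf·T⁴ with A_surf = 2πrL = 8.396 m².
T⁴ = 7679/(0.52·5.67×10⁻⁸·8.396) = 3.102×10¹⁰ K⁴.

T ≈ 420 K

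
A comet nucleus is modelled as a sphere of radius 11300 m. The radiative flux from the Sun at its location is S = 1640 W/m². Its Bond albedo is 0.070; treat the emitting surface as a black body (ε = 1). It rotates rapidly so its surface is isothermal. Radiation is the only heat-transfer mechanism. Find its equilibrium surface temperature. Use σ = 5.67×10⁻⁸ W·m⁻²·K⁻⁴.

At equilibrium, absorbed power = emitted power.
Absorbing cross-section = πr² = 4.011×10⁸ m²; emitting surface = 4πr² = 1.605×10⁹ m² (ratio 4).
(1−a)S·A_cross = εσ·A_surf·T⁴  ⇒  T⁴ = (1−a)S/(4σ).
T⁴ = 0.930·1640/(4·5.67×10⁻⁸) = 6.725×10⁹ K⁴.
T = (6.725×10⁹)^(1/4).

T ≈ 286 K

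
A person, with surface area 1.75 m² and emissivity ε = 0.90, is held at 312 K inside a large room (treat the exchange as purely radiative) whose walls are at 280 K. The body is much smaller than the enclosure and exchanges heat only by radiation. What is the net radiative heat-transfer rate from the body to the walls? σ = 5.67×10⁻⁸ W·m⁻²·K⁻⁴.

P_net ≈ 297 W

For a small grey body in a large enclosure: P_net = εσA(T_body⁴ − T_wall⁴).
A = 1.75 m²; T_body⁴ − T_wall⁴ = 9.476×10⁹ − 6.147×10⁹ = 3.329×10⁹ K⁴.
|P_net| = 0.90·5.67×10⁻⁸·1.750·3.329×10⁹.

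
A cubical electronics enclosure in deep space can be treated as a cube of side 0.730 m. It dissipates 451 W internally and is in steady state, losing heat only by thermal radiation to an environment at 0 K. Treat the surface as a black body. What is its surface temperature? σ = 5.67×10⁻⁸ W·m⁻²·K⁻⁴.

T ≈ 223 K

Steady state: internal power = radiated power, P = εσA T⁴.
Radiating area A = 6L² = 3.197 m².
T⁴ = P/(εσA) = 451/(1.0·5.67×10⁻⁸·3.197) = 2.488×10⁹ K⁴.
T = (2.488×10⁹)^(1/4).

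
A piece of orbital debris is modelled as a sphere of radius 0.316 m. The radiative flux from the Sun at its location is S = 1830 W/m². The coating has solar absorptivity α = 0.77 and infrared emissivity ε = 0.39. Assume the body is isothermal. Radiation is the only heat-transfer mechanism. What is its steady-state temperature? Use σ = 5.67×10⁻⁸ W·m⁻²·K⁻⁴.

At equilibrium, absorbed power = emitted power.
Absorbing cross-section = πr² = 0.3137 m²; emitting surface = 4πr² = 1.255 m² (ratio 4).
αS·A_cross = εσ·A_surf·T⁴  ⇒  T⁴ = αS/(ε·4σ).
T⁴ = 0.770·1830/(0.39·4·5.67×10⁻⁸) = 1.593×10¹⁰ K⁴.
T = (1.593×10¹⁰)^(1/4).

T ≈ 355 K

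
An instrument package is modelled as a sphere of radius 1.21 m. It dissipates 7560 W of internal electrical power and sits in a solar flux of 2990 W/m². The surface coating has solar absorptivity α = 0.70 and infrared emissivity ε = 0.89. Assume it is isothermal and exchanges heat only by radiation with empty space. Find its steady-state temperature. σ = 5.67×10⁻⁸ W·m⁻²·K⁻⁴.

T ≈ 369 K

At steady state, absorbed solar power + internal power = radiated power.
Absorbed: α·S·A_cross = 0.70·2990·4.600 = 9627 W (cross-section πr²).
Total input = 9627 + 7560 = 17190 W.
Radiated: εσ·A_surf·T⁴ with A_surf = 4πr² = 18.40 m².
T⁴ = 17190/(0.89·5.67×10⁻⁸·18.40) = 1.851×10¹⁰ K⁴.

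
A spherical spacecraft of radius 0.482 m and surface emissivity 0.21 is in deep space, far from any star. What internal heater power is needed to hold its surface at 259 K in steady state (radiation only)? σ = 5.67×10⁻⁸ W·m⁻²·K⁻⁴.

P ≈ 156 W

P = εσ·4πr²·T⁴.
4πr² = 2.919 m²; T⁴ = 4.500×10⁹ K⁴.
P = 0.21·5.67×10⁻⁸·2.919·4.500×10⁹.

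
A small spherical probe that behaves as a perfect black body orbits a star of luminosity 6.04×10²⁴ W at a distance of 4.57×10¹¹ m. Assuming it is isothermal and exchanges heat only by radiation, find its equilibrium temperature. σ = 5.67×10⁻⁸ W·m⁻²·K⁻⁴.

T ≈ 56.4 K

First find the stellar flux at distance d: S = L/(4πd²) = 6.04×10²⁴/(4π·(4.57×10¹¹)²) = 2.301 W/m².
For an isothermal sphere, absorbed (1−a)S·πr² = emitted σ·4πr²·T⁴, so T⁴ = (1−a)S/(4σ).
T⁴ = 1.00·2.301/(4·5.67×10⁻⁸) = 1.015×10⁷ K⁴.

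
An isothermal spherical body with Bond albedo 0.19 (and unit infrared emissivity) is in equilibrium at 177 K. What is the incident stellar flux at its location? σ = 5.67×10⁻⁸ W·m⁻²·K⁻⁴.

S ≈ 275 W/m²

(1−a)S·πr² = σ·4πr²·T⁴ ⇒ S = 4σT⁴/(1−a).
S = 4·5.67×10⁻⁸·9.815×10⁸/0.810.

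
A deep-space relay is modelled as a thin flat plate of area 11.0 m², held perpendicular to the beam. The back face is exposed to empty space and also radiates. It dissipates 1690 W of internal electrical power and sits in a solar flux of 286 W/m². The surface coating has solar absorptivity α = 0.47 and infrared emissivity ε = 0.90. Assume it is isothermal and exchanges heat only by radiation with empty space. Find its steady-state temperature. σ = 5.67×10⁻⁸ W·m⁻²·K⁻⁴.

At steady state, absorbed solar power + internal power = radiated power.
Absorbed: α·S·A_cross = 0.47·286·11.00 = 1479 W (cross-section A).
Total input = 1479 + 1690 = 3169 W.
Radiated: εσ·A_surf·T⁴ with A_surf = 2A = 22.00 m².
T⁴ = 3169/(0.90·5.67×10⁻⁸·22.00) = 2.822×10⁹ K⁴.

T ≈ 230 K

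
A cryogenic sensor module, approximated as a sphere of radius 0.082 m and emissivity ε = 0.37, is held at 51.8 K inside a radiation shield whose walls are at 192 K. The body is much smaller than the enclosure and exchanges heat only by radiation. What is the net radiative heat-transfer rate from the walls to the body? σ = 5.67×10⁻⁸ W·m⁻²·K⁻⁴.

For a small grey body in a large enclosure: P_net = εσA(T_body⁴ − T_wall⁴).
A = 4πr² = 0.08450 m²; T_body⁴ − T_wall⁴ = 7.200×10⁶ − 1.359×10⁹ = -1.352×10⁹ K⁴.
|P_net| = 0.37·5.67×10⁻⁸·0.08450·1.352×10⁹.

P_net ≈ 2.40 W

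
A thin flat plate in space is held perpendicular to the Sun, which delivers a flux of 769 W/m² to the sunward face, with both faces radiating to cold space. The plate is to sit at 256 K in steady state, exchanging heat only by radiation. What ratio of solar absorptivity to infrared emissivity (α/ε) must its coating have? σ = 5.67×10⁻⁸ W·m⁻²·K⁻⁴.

Balance: αS·A = εσ·2A·T⁴ ⇒ α/ε = 2σT⁴/S.
α/ε = 2·5.67×10⁻⁸·(256)⁴/769 = 2·5.67×10⁻⁸·4.295×10⁹/769.

α/ε ≈ 0.633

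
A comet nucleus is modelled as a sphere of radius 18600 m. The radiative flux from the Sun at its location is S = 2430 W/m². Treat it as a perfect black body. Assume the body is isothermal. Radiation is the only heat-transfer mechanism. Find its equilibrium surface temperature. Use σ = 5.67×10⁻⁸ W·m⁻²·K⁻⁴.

T ≈ 322 K

At equilibrium, absorbed power = emitted power.
Absorbing cross-section = πr² = 1.087×10⁹ m²; emitting surface = 4πr² = 4.347×10⁹ m² (ratio 4).
S·A_cross = εσ·A_surf·T⁴  ⇒  T⁴ = S/(4σ).
T⁴ = 1.00·2430/(4·5.67×10⁻⁸) = 1.071×10¹⁰ K⁴.
T = (1.071×10¹⁰)^(1/4).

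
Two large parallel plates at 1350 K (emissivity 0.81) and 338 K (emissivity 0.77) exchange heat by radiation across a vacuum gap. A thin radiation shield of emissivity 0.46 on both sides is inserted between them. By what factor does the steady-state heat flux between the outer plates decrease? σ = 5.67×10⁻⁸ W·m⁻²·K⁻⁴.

Without shield: q₀ = σΔ(T⁴)/(1/ε₁+1/ε₂−1) with denominator 1.533.
With shield the two gaps are in series; the resistances add: (1/ε₁+1/ε_s−1)+(1/ε_s+1/ε₂−1) = 2.408+2.473 = 4.881.
Heat-flux ratio q₀/q = 4.881/1.533.

factor ≈ 3.18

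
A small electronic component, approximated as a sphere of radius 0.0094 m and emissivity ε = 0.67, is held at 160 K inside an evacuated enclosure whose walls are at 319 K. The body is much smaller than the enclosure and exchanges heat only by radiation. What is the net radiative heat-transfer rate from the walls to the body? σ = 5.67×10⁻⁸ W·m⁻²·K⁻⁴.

P_net ≈ 0.409 W

For a small grey body in a large enclosure: P_net = εσA(T_body⁴ − T_wall⁴).
A = 4πr² = 0.001110 m²; T_body⁴ − T_wall⁴ = 6.554×10⁸ − 1.036×10¹⁰ = -9.700×10⁹ K⁴.
|P_net| = 0.67·5.67×10⁻⁸·0.001110·9.700×10⁹.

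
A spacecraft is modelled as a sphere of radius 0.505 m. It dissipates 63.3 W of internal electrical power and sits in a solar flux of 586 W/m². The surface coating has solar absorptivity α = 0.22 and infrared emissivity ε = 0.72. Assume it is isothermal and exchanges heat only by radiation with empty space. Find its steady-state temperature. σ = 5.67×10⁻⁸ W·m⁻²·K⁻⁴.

At steady state, absorbed solar power + internal power = radiated power.
Absorbed: α·S·A_cross = 0.22·586·0.8012 = 103.3 W (cross-section πr²).
Total input = 103.3 + 63.3 = 166.6 W.
Radiated: εσ·A_surf·T⁴ with A_surf = 4πr² = 3.205 m².
T⁴ = 166.6/(0.72·5.67×10⁻⁸·3.205) = 1.273×10⁹ K⁴.

T ≈ 189 K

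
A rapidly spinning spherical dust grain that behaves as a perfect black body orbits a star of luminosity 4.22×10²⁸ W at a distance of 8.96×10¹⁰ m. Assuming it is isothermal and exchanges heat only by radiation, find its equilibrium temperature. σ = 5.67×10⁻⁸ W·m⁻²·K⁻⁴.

First find the stellar flux at distance d: S = L/(4πd²) = 4.22×10²⁸/(4π·(8.96×10¹⁰)²) = 4.183×10⁵ W/m².
For an isothermal sphere, absorbed (1−a)S·πr² = emitted σ·4πr²·T⁴, so T⁴ = (1−a)S/(4σ).
T⁴ = 1.00·4.183×10⁵/(4·5.67×10⁻⁸) = 1.844×10¹² K⁴.

T ≈ 1170 K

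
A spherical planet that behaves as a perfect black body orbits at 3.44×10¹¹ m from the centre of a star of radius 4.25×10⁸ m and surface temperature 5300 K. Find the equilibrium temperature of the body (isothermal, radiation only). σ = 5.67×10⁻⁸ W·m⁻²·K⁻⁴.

T ≈ 132 K

The star's surface emits σT_*⁴; at distance d the flux is S = σT_*⁴(R_*/d)².
S = 5.67×10⁻⁸·(5300)⁴·(4.25×10⁸/3.44×10¹¹)² = 68.29 W/m².
For an isothermal sphere T⁴ = (1−a)S/(4σ) = 3.011×10⁸ K⁴.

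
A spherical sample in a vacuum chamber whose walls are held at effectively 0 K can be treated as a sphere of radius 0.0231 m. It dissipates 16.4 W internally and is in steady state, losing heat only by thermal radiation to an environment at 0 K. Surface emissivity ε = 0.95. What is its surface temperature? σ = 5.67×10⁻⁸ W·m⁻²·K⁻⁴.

Steady state: internal power = radiated power, P = εσA T⁴.
Radiating area A = 4πr² = 0.006706 m².
T⁴ = P/(εσA) = 16.4/(0.95·5.67×10⁻⁸·0.006706) = 4.540×10¹⁰ K⁴.
T = (4.540×10¹⁰)^(1/4).

T ≈ 462 K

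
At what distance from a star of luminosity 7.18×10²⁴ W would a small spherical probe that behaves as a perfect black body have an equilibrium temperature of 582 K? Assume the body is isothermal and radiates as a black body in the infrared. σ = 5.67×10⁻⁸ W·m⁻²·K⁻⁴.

For an isothermal black-emitting sphere, (1−a)S·πr² = σ·4πr²·T⁴ ⇒ S = 4σT⁴/(1−a).
S = 4·5.67×10⁻⁸·(582)⁴/1.00 = 26020 W/m².
Flux falls as S = L/(4πd²), so d = √(L/(4πS)) = √(7.18×10²⁴/(4π·26020)).

d ≈ 4.69×10⁹ m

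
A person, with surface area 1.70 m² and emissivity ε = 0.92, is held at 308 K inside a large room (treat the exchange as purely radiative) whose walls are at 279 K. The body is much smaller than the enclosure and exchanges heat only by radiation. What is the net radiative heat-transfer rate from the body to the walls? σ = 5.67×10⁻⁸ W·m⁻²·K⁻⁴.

For a small grey body in a large enclosure: P_net = εσA(T_body⁴ − T_wall⁴).
A = 1.70 m²; T_body⁴ − T_wall⁴ = 8.999×10⁹ − 6.059×10⁹ = 2.940×10⁹ K⁴.
|P_net| = 0.92·5.67×10⁻⁸·1.700·2.940×10⁹.

P_net ≈ 261 W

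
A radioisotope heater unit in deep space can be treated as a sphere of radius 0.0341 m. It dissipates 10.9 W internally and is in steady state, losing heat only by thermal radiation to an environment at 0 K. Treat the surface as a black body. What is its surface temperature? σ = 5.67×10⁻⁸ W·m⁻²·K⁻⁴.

Steady state: internal power = radiated power, P = εσA T⁴.
Radiating area A = 4πr² = 0.01461 m².
T⁴ = P/(εσA) = 10.9/(1.0·5.67×10⁻⁸·0.01461) = 1.316×10¹⁰ K⁴.
T = (1.316×10¹⁰)^(1/4).

T ≈ 339 K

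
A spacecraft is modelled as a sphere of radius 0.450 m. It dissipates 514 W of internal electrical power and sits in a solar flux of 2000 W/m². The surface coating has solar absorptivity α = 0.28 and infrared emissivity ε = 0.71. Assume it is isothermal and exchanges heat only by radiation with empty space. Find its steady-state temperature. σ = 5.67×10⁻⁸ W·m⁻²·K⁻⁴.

T ≈ 304 K

At steady state, absorbed solar power + internal power = radiated power.
Absorbed: α·S·A_cross = 0.28·2000·0.6362 = 356.3 W (cross-section πr²).
Total input = 356.3 + 514 = 870.3 W.
Radiated: εσ·A_surf·T⁴ with A_surf = 4πr² = 2.545 m².
T⁴ = 870.3/(0.71·5.67×10⁻⁸·2.545) = 8.495×10⁹ K⁴.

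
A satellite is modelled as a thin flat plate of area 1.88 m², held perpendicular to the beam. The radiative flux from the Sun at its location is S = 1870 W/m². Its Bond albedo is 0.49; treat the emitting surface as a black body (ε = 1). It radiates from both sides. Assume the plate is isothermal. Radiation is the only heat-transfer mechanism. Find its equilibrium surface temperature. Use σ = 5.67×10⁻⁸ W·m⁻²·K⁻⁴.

At equilibrium, absorbed power = emitted power.
Absorbing cross-section = A = 1.880 m²; emitting surface = 2A = 3.760 m² (ratio 2).
(1−a)S·A_cross = εσ·A_surf·T⁴  ⇒  T⁴ = (1−a)S/(2σ).
T⁴ = 0.510·1870/(2·5.67×10⁻⁸) = 8.410×10⁹ K⁴.
T = (8.410×10⁹)^(1/4).

T ≈ 303 K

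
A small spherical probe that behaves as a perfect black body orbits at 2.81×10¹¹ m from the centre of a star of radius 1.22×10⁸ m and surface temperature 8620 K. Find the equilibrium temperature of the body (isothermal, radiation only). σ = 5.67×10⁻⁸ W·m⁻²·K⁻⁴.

The star's surface emits σT_*⁴; at distance d the flux is S = σT_*⁴(R_*/d)².
S = 5.67×10⁻⁸·(8620)⁴·(1.22×10⁸/2.81×10¹¹)² = 59.01 W/m².
For an isothermal sphere T⁴ = (1−a)S/(4σ) = 2.602×10⁸ K⁴.

T ≈ 127 K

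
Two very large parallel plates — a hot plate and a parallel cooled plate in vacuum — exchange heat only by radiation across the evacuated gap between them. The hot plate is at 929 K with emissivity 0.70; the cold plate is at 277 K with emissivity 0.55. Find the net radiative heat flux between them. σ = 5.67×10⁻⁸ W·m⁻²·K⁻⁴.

For two infinite grey parallel plates, q = σ(T₁⁴ − T₂⁴)/(1/ε₁ + 1/ε₂ − 1).
T₁⁴ − T₂⁴ = 7.448×10¹¹ − 5.887×10⁹ = 7.390×10¹¹ K⁴.
1/ε₁ + 1/ε₂ − 1 = 1.429 + 1.818 − 1 = 2.247.
q = 5.67×10⁻⁸ × 7.390×10¹¹ / 2.247.

q ≈ 18600 W/m²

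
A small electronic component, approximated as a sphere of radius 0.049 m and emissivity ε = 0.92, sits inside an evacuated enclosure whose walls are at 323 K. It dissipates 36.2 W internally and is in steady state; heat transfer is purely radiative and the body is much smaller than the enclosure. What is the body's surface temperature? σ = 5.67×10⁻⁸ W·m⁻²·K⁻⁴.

T ≈ 429 K

For a small grey body in a large enclosure, net radiated power = εσA(T⁴ − T_w⁴).
Steady state: P = εσA(T⁴ − T_w⁴) with A = 4πr² = 0.03017 m².
T⁴ = P/(εσA) + T_w⁴ = 36.2/(0.92·5.67×10⁻⁸·0.03017) + (323)⁴
    = 2.300×10¹⁰ + 1.088×10¹⁰ = 3.388×10¹⁰ K⁴.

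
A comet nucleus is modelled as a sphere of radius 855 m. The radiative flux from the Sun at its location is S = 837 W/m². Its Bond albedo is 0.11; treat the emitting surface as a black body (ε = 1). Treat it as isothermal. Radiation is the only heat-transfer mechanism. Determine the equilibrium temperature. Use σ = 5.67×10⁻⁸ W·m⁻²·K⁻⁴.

T ≈ 239 K

At equilibrium, absorbed power = emitted power.
Absorbing cross-section = πr² = 2.297×10⁶ m²; emitting surface = 4πr² = 9.186×10⁶ m² (ratio 4).
(1−a)S·A_cross = εσ·A_surf·T⁴  ⇒  T⁴ = (1−a)S/(4σ).
T⁴ = 0.890·837/(4·5.67×10⁻⁸) = 3.285×10⁹ K⁴.
T = (3.285×10⁹)^(1/4).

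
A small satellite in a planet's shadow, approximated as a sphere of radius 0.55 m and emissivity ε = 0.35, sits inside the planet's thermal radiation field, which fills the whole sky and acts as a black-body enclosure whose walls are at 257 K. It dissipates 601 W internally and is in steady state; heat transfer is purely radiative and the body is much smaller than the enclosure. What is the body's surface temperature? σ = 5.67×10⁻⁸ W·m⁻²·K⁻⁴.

T ≈ 333 K

For a small grey body in a large enclosure, net radiated power = εσA(T⁴ − T_w⁴).
Steady state: P = εσA(T⁴ − T_w⁴) with A = 4πr² = 3.801 m².
T⁴ = P/(εσA) + T_w⁴ = 601/(0.35·5.67×10⁻⁸·3.801) + (257)⁴
    = 7.967×10⁹ + 4.362×10⁹ = 1.233×10¹⁰ K⁴.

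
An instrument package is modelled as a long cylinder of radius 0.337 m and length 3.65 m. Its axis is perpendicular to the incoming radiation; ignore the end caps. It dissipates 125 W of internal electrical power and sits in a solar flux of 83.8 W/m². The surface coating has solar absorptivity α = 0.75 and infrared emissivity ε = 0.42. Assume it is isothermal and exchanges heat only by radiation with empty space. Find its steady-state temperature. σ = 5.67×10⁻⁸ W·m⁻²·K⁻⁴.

T ≈ 197 K

At steady state, absorbed solar power + internal power = radiated power.
Absorbed: α·S·A_cross = 0.75·83.8·2.460 = 154.6 W (cross-section 2rL).
Total input = 154.6 + 125 = 279.6 W.
Radiated: εσ·A_surf·T⁴ with A_surf = 2πrL = 7.729 m².
T⁴ = 279.6/(0.42·5.67×10⁻⁸·7.729) = 1.519×10⁹ K⁴.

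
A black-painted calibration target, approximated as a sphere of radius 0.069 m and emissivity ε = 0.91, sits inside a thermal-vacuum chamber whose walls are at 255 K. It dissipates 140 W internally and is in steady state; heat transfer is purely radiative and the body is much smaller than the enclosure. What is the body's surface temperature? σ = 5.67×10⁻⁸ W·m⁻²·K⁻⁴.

T ≈ 472 K

For a small grey body in a large enclosure, net radiated power = εσA(T⁴ − T_w⁴).
Steady state: P = εσA(T⁴ − T_w⁴) with A = 4πr² = 0.05983 m².
T⁴ = P/(εσA) + T_w⁴ = 140/(0.91·5.67×10⁻⁸·0.05983) + (255)⁴
    = 4.535×10¹⁰ + 4.228×10⁹ = 4.958×10¹⁰ K⁴.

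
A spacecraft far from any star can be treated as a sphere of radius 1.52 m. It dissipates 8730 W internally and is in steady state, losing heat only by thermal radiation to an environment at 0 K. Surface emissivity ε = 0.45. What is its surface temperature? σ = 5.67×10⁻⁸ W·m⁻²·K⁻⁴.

Steady state: internal power = radiated power, P = εσA T⁴.
Radiating area A = 4πr² = 29.03 m².
T⁴ = P/(εσA) = 8730/(0.45·5.67×10⁻⁸·29.03) = 1.178×10¹⁰ K⁴.
T = (1.178×10¹⁰)^(1/4).

T ≈ 329 K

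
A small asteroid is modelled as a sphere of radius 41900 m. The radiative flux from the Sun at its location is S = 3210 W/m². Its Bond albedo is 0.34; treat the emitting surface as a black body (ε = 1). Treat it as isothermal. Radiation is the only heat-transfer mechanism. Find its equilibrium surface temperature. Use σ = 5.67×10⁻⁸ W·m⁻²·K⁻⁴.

At equilibrium, absorbed power = emitted power.
Absorbing cross-section = πr² = 5.515×10⁹ m²; emitting surface = 4πr² = 2.206×10¹⁰ m² (ratio 4).
(1−a)S·A_cross = εσ·A_surf·T⁴  ⇒  T⁴ = (1−a)S/(4σ).
T⁴ = 0.660·3210/(4·5.67×10⁻⁸) = 9.341×10⁹ K⁴.
T = (9.341×10⁹)^(1/4).

T ≈ 311 K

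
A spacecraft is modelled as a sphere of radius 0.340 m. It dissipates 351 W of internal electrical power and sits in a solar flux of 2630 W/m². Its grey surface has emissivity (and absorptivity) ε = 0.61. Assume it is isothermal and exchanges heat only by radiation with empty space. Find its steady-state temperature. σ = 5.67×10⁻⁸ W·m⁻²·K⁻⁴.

T ≈ 369 K

At steady state, absorbed solar power + internal power = radiated power.
Absorbed: α·S·A_cross = 0.61·2630·0.3632 = 582.6 W (cross-section πr²).
Total input = 582.6 + 351 = 933.6 W.
Radiated: εσ·A_surf·T⁴ with A_surf = 4πr² = 1.453 m².
T⁴ = 933.6/(0.61·5.67×10⁻⁸·1.453) = 1.858×10¹⁰ K⁴.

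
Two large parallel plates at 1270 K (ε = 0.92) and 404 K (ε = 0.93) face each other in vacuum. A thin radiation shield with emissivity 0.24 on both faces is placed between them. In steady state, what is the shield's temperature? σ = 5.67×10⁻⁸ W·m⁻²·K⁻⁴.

In steady state the net flux on the hot side equals that on the cold side.
σ(T₁⁴−T_s⁴)/D₁ = σ(T_s⁴−T₂⁴)/D₂, with D₁ = 1/ε₁+1/ε_s−1 = 4.254, D₂ = 1/ε_s+1/ε₂−1 = 4.242.
Solve for T_s⁴: T_s⁴ = (D₂·T₁⁴ + D₁·T₂⁴)/(D₁+D₂) = 1.312×10¹² K⁴.

T_s ≈ 1070 K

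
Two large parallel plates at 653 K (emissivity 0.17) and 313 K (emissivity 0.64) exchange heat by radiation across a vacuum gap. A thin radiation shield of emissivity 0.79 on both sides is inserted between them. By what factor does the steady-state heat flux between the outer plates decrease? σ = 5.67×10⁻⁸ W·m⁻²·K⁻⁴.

factor ≈ 1.24

Without shield: q₀ = σΔ(T⁴)/(1/ε₁+1/ε₂−1) with denominator 6.445.
With shield the two gaps are in series; the resistances add: (1/ε₁+1/ε_s−1)+(1/ε_s+1/ε₂−1) = 6.148+1.828 = 7.976.
Heat-flux ratio q₀/q = 7.976/6.445.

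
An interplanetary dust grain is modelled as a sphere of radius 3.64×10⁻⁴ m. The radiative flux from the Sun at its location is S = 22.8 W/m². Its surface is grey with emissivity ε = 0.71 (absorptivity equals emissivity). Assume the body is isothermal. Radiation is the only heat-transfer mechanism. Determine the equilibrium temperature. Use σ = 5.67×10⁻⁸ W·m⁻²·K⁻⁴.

At equilibrium, absorbed power = emitted power.
Absorbing cross-section = πr² = 4.162×10⁻⁷ m²; emitting surface = 4πr² = 1.665×10⁻⁶ m² (ratio 4).
εS·A_cross = εσ·A_surf·T⁴  ⇒  T⁴ = S/(4σ)   (ε cancels).
T⁴ = 22.8/(4·5.67×10⁻⁸) = 1.005×10⁸ K⁴.
T = (1.005×10⁸)^(1/4).

T ≈ 100 K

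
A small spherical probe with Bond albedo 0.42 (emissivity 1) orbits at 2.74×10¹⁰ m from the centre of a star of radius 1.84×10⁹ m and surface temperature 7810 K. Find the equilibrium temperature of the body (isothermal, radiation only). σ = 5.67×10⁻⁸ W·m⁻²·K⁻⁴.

T ≈ 1250 K

The star's surface emits σT_*⁴; at distance d the flux is S = σT_*⁴(R_*/d)².
S = 5.67×10⁻⁸·(7810)⁴·(1.84×10⁹/2.74×10¹⁰)² = 9.513×10⁵ W/m².
For an isothermal sphere T⁴ = (1−a)S/(4σ) = 2.433×10¹² K⁴.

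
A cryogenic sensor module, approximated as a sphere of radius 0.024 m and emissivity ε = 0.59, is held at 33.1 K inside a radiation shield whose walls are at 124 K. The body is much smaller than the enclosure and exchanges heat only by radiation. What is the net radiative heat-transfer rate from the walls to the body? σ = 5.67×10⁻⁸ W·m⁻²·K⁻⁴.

P_net ≈ 0.0570 W

For a small grey body in a large enclosure: P_net = εσA(T_body⁴ − T_wall⁴).
A = 4πr² = 0.007238 m²; T_body⁴ − T_wall⁴ = 1.200×10⁶ − 2.364×10⁸ = -2.352×10⁸ K⁴.
|P_net| = 0.59·5.67×10⁻⁸·0.007238·2.352×10⁸.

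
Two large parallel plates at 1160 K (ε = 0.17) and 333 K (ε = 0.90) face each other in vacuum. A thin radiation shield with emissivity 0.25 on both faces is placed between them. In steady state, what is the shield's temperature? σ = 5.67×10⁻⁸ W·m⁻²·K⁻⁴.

In steady state the net flux on the hot side equals that on the cold side.
σ(T₁⁴−T_s⁴)/D₁ = σ(T_s⁴−T₂⁴)/D₂, with D₁ = 1/ε₁+1/ε_s−1 = 8.882, D₂ = 1/ε_s+1/ε₂−1 = 4.111.
Solve for T_s⁴: T_s⁴ = (D₂·T₁⁴ + D₁·T₂⁴)/(D₁+D₂) = 5.813×10¹¹ K⁴.

T_s ≈ 873 K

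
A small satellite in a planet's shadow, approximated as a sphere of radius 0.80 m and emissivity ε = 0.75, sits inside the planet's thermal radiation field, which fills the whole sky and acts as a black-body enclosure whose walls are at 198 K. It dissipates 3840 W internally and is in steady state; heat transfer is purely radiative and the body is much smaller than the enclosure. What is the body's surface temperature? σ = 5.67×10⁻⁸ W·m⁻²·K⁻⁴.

T ≈ 336 K

For a small grey body in a large enclosure, net radiated power = εσA(T⁴ − T_w⁴).
Steady state: P = εσA(T⁴ − T_w⁴) with A = 4πr² = 8.042 m².
T⁴ = P/(εσA) + T_w⁴ = 3840/(0.75·5.67×10⁻⁸·8.042) + (198)⁴
    = 1.123×10¹⁰ + 1.537×10⁹ = 1.276×10¹⁰ K⁴.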